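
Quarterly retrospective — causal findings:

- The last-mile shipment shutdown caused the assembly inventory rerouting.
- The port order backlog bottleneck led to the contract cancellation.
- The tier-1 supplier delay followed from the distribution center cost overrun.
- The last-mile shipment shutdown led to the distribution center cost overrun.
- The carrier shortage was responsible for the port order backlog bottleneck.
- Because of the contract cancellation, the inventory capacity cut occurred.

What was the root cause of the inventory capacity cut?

Tracing upstream from the inventory capacity cut: the inventory capacity cut ← the contract cancellation ← the port order backlog bottleneck ← the carrier shortage.
The carrier shortage has no stated cause, so it is the root.

the carrier shortage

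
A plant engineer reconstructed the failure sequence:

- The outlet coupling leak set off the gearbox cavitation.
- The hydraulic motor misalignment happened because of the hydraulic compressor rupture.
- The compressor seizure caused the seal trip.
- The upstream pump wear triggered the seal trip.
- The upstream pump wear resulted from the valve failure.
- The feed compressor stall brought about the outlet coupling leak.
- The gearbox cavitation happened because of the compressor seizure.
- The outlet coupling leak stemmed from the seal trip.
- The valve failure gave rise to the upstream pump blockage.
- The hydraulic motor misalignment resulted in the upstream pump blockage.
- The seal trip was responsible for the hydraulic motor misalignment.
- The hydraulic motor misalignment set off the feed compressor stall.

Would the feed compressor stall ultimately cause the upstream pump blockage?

The feed compressor stall leads to the outlet coupling leak, the gearbox cavitation; the upstream pump blockage is not among them.

No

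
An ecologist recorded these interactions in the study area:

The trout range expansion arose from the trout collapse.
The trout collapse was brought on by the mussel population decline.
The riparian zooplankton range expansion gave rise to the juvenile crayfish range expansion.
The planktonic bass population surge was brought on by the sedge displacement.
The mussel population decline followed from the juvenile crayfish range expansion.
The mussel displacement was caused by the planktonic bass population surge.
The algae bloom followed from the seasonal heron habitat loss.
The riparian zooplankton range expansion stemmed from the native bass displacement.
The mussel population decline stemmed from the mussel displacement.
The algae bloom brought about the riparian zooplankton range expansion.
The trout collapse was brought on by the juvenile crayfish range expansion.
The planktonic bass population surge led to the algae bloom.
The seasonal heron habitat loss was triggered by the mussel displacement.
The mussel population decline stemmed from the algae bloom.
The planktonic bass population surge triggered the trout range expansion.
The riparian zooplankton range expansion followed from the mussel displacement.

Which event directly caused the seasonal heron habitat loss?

the mussel displacement

Upstream contributors include the sedge displacement, the planktonic bass population surge, but only the mussel displacement feeds directly into the seasonal heron habitat loss.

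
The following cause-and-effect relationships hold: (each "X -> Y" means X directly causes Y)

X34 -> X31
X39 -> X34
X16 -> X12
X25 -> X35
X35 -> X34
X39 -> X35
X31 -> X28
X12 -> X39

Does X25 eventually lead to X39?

X25 leads to X35, X34, X31, X28; X39 is not among them.

No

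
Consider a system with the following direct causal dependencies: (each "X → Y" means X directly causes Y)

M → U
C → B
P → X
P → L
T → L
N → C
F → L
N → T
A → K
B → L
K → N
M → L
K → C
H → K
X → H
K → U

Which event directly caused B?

Upstream contributors include A, P, X, H, K, N, but only C feeds directly into B.

C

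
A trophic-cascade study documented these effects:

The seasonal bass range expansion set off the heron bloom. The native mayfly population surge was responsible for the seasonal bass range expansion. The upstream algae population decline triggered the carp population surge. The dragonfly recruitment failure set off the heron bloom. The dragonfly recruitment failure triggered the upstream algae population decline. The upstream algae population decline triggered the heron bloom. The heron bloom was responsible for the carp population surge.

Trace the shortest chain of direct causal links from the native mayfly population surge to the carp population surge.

the native mayfly population surge → the seasonal bass range expansion → the heron bloom → the carp population surge

the native mayfly population surge → the seasonal bass range expansion
the seasonal bass range expansion → the heron bloom
the heron bloom → the carp population surge
Length: 3 steps.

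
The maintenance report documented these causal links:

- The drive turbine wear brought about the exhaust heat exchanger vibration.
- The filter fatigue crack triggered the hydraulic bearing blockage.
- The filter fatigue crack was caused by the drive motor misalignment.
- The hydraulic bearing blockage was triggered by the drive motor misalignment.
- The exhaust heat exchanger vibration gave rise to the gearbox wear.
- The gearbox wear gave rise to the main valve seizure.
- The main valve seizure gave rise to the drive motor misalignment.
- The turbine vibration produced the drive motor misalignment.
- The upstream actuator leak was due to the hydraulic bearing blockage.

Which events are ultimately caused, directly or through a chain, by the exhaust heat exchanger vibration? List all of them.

Direct effects: the gearbox wear.
2 steps out: the main valve seizure.
3 steps out: the drive motor misalignment.
4 steps out: the filter fatigue crack, the hydraulic bearing blockage.
5 steps out: the upstream actuator leak.
Not reachable from it: the drive turbine wear, the turbine vibration.

the drive motor misalignment, the filter fatigue crack, the gearbox wear, the hydraulic bearing blockage, the main valve seizure, the upstream actuator leak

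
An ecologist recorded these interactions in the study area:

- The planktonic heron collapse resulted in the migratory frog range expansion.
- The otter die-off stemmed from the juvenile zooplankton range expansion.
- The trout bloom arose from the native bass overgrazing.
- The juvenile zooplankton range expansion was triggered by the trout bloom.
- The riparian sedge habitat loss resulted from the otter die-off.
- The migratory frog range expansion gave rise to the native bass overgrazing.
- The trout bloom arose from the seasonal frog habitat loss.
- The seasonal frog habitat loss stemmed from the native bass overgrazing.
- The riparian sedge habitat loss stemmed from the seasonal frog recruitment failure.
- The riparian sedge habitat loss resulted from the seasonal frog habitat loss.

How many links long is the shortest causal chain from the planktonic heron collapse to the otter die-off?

5

Shortest chain: the planktonic heron collapse → the migratory frog range expansion → the native bass overgrazing → the trout bloom → the juvenile zooplankton range expansion → the otter die-off.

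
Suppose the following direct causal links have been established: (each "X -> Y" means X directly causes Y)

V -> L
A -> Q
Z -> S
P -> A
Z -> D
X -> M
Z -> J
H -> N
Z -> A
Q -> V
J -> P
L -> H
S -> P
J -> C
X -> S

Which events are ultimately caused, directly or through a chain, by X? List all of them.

Direct effects: S, M.
2 steps out: P.
3 steps out: A.
4 steps out: Q.
5 steps out: V.
6 steps out: L.
7 steps out: H.
8 steps out: N.
Not reachable from it: Z, J, C, D.

A, H, L, M, N, P, Q, S, V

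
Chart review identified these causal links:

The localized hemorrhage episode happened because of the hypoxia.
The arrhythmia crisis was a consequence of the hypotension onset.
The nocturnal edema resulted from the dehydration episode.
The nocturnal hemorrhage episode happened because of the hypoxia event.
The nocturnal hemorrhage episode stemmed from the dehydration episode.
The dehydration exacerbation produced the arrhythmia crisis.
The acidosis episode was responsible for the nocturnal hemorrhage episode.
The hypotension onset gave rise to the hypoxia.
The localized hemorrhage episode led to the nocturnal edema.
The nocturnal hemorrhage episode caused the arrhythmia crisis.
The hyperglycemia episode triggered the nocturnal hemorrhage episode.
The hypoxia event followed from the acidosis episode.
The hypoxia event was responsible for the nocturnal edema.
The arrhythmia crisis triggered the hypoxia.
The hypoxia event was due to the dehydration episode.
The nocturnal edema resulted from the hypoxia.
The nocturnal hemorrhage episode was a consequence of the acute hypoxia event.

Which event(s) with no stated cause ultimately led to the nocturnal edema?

the acidosis episode, the acute hypoxia event, the dehydration episode, the dehydration exacerbation, the hyperglycemia episode, the hypotension onset

Tracing upstream from the nocturnal edema: the nocturnal edema ← the dehydration episode.
A separate upstream branch: the nocturnal edema ← the hypoxia ← the hypotension onset.
A separate upstream branch: the nocturnal edema ← the hypoxia event ← the acidosis episode.
A separate upstream branch: the nocturnal edema ← the hypoxia ← the arrhythmia crisis ← the nocturnal hemorrhage episode ← the acute hypoxia event.
A separate upstream branch: the nocturnal edema ← the hypoxia ← the arrhythmia crisis ← the dehydration exacerbation.
A separate upstream branch: the nocturnal edema ← the hypoxia ← the arrhythmia crisis ← the nocturnal hemorrhage episode ← the hyperglycemia episode.
Each of those chain origins has no stated cause.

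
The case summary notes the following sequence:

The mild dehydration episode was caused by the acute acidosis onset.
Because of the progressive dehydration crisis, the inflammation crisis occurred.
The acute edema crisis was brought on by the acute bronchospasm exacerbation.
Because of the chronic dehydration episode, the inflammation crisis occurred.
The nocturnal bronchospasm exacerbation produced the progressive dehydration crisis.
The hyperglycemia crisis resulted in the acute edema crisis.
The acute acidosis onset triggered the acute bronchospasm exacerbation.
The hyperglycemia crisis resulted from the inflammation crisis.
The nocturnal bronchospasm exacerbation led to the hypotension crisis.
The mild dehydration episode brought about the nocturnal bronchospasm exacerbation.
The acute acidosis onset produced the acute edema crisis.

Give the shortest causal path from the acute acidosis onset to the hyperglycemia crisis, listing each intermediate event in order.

the acute acidosis onset → the mild dehydration episode
the mild dehydration episode → the nocturnal bronchospasm exacerbation
the nocturnal bronchospasm exacerbation → the progressive dehydration crisis
the progressive dehydration crisis → the inflammation crisis
the inflammation crisis → the hyperglycemia crisis
Length: 5 steps.

the acute acidosis onset → the mild dehydration episode → the nocturnal bronchospasm exacerbation → the progressive dehydration crisis → the inflammation crisis → the hyperglycemia crisis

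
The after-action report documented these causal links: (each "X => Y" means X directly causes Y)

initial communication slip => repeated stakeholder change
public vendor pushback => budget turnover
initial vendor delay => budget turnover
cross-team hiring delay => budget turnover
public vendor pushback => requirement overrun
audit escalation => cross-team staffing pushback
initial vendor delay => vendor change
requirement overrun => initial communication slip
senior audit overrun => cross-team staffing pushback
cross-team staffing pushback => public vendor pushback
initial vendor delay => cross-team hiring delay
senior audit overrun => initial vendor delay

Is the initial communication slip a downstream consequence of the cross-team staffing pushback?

There is a causal chain: the cross-team staffing pushback → the public vendor pushback → the requirement overrun → the initial communication slip.

Yes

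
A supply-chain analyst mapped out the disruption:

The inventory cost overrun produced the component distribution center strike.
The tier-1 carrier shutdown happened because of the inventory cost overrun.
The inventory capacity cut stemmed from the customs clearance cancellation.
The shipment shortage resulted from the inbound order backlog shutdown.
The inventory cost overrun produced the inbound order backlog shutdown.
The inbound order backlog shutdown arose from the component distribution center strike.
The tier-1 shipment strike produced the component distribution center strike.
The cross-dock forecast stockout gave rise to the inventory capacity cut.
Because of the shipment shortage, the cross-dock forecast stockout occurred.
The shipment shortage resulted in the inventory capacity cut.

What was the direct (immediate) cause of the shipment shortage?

the inbound order backlog shutdown

Upstream contributors include the inventory cost overrun, the tier-1 shipment strike, the component distribution center strike, but only the inbound order backlog shutdown feeds directly into the shipment shortage.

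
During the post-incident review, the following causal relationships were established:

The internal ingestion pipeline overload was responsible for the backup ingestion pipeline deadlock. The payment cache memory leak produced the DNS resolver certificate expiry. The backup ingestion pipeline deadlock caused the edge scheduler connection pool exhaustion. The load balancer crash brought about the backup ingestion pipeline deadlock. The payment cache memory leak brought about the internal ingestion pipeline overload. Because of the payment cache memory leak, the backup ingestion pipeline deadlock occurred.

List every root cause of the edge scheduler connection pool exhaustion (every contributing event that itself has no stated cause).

Tracing upstream from the edge scheduler connection pool exhaustion: the edge scheduler connection pool exhaustion ← the backup ingestion pipeline deadlock ← the payment cache memory leak.
A separate upstream branch: the edge scheduler connection pool exhaustion ← the backup ingestion pipeline deadlock ← the load balancer crash.
Each of those chain origins has no stated cause.

the load balancer crash, the payment cache memory leak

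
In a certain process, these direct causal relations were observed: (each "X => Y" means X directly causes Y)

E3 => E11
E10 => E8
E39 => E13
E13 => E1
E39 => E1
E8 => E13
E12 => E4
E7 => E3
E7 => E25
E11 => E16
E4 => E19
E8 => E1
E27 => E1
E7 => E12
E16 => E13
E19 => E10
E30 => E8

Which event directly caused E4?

E12

Upstream contributors include E7, but only E12 feeds directly into E4.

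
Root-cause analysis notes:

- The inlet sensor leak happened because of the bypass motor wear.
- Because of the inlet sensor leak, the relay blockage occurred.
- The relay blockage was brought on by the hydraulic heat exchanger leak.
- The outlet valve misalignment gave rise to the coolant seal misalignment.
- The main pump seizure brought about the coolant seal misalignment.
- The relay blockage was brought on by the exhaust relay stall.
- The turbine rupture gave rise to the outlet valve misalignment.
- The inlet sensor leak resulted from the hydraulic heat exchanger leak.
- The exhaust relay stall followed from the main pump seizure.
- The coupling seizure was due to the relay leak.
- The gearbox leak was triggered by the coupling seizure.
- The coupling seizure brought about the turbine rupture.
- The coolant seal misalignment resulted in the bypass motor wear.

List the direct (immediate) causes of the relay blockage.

Upstream contributors include the main pump seizure, the relay leak, the coupling seizure, the turbine rupture, the outlet valve misalignment, the coolant seal misalignment, the bypass motor wear, but only the exhaust relay stall, the hydraulic heat exchanger leak, the inlet sensor leak feed directly into the relay blockage.

the exhaust relay stall, the hydraulic heat exchanger leak, the inlet sensor leak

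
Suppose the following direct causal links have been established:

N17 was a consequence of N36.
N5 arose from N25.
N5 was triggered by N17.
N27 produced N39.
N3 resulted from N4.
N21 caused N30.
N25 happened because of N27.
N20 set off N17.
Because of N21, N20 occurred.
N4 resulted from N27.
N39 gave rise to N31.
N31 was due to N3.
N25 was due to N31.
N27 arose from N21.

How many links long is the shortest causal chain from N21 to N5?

Shortest chain: N21 → N27 → N25 → N5.

3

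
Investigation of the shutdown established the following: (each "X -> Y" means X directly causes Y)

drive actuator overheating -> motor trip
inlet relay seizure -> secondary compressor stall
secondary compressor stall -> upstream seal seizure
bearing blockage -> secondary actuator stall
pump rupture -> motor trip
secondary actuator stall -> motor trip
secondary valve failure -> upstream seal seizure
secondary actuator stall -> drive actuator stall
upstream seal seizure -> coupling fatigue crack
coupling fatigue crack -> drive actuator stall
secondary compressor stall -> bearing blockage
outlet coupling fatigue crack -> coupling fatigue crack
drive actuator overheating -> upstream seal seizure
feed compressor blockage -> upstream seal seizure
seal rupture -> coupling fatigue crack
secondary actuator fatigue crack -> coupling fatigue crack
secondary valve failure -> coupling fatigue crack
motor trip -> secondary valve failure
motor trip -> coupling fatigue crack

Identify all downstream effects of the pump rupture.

the coupling fatigue crack, the drive actuator stall, the motor trip, the secondary valve failure, the upstream seal seizure

Direct effects: the motor trip.
2 steps out: the secondary valve failure, the coupling fatigue crack.
3 steps out: the upstream seal seizure, the drive actuator stall.
Not reachable from it: the inlet relay seizure, the secondary actuator fatigue crack, the drive actuator overheating, the secondary compressor stall, the outlet coupling fatigue crack, the bearing blockage, the feed compressor blockage, the secondary actuator stall, the seal rupture.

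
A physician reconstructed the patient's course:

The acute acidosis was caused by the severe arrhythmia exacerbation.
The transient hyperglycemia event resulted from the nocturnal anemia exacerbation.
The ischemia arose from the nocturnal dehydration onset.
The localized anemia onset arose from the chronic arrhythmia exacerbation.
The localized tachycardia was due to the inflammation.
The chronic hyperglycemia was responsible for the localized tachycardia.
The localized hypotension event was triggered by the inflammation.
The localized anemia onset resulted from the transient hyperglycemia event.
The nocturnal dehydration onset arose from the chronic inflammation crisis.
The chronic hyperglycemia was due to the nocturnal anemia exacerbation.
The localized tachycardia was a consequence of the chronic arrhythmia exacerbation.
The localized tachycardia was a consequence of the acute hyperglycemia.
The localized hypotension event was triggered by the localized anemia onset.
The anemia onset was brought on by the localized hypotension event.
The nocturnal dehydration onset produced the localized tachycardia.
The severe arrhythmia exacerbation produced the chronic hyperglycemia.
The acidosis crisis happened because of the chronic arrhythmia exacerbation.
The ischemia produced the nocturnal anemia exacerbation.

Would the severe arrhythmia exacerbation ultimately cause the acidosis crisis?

No

The severe arrhythmia exacerbation leads to the acute acidosis, the chronic hyperglycemia, the localized tachycardia; the acidosis crisis is not among them.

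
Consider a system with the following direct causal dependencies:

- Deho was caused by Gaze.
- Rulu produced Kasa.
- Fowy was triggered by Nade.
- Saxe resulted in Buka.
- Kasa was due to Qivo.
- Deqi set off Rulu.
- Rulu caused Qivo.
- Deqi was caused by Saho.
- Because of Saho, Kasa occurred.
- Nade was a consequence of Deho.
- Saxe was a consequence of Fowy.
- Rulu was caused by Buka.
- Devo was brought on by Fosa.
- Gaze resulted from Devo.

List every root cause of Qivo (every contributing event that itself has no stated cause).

Tracing upstream from Qivo: Qivo ← Rulu ← Deqi ← Saho.
A separate upstream branch: Qivo ← Rulu ← Buka ← Saxe ← Fowy ← Nade ← Deho ← Gaze ← Devo ← Fosa.
Each of those chain origins has no stated cause.

Fosa, Saho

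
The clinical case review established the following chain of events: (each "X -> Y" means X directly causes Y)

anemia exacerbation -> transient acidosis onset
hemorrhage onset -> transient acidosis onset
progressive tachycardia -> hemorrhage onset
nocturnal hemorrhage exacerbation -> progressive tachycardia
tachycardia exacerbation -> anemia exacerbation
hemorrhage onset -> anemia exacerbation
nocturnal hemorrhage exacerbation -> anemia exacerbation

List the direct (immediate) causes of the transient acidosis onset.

the anemia exacerbation, the hemorrhage onset

Upstream contributors include the nocturnal hemorrhage exacerbation, the progressive tachycardia, the tachycardia exacerbation, but only the anemia exacerbation, the hemorrhage onset feed directly into the transient acidosis onset.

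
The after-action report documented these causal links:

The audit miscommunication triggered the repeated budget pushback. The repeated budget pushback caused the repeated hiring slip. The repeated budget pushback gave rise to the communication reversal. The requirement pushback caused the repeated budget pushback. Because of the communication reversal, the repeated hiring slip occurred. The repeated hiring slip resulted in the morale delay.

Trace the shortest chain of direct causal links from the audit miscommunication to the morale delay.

the audit miscommunication → the repeated budget pushback → the repeated hiring slip → the morale delay

the audit miscommunication → the repeated budget pushback
the repeated budget pushback → the repeated hiring slip
the repeated hiring slip → the morale delay
Length: 3 steps.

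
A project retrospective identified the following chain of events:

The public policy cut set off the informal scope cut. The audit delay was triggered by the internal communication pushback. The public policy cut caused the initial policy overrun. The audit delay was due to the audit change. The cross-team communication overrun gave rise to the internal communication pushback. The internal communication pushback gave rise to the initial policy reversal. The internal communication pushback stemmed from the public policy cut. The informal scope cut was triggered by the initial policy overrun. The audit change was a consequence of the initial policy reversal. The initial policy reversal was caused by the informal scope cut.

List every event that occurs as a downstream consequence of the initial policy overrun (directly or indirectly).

Direct effects: the informal scope cut.
2 steps out: the initial policy reversal.
3 steps out: the audit change.
4 steps out: the audit delay.
Not reachable from it: the public policy cut, the internal communication pushback, the cross-team communication overrun.

the audit change, the audit delay, the informal scope cut, the initial policy reversal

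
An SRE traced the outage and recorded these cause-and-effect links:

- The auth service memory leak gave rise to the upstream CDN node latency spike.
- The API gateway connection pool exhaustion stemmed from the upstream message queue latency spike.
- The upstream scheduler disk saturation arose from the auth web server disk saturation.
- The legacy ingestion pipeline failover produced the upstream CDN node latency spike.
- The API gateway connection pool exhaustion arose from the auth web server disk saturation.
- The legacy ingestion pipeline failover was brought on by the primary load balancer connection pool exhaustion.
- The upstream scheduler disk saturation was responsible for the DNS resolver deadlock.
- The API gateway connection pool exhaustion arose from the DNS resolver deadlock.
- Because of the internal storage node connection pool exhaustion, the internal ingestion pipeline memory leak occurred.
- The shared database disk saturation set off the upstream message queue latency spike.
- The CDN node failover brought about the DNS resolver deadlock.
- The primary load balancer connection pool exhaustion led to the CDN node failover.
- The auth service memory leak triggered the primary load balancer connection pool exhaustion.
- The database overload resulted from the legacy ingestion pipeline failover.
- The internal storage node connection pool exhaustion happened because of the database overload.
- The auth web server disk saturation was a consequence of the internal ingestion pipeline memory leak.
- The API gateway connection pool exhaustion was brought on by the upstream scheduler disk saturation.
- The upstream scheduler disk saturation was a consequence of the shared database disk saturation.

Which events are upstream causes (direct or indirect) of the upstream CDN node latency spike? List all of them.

Immediate causes of the upstream CDN node latency spike: the auth service memory leak, the legacy ingestion pipeline failover.
Further upstream: the primary load balancer connection pool exhaustion.

the auth service memory leak, the legacy ingestion pipeline failover, the primary load balancer connection pool exhaustion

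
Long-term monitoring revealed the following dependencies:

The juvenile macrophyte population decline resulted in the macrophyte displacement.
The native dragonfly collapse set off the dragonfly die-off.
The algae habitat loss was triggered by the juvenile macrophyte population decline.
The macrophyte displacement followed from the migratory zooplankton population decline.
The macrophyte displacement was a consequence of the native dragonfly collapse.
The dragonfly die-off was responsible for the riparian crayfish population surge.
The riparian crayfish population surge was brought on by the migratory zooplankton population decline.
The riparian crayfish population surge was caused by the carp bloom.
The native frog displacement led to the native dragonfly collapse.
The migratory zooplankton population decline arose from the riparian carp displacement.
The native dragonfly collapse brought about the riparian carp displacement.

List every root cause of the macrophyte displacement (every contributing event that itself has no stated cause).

the juvenile macrophyte population decline, the native frog displacement

Tracing upstream from the macrophyte displacement: the macrophyte displacement ← the juvenile macrophyte population decline.
A separate upstream branch: the macrophyte displacement ← the native dragonfly collapse ← the native frog displacement.
Each of those chain origins has no stated cause.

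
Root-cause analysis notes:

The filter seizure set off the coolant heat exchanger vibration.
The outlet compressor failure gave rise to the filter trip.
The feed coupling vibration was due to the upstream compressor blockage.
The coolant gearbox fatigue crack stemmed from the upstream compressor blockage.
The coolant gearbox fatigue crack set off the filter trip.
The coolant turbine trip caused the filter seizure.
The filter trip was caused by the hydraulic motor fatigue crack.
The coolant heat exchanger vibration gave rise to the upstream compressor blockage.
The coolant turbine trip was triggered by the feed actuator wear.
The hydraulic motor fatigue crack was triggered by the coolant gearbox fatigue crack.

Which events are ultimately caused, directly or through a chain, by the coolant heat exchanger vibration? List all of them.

the coolant gearbox fatigue crack, the feed coupling vibration, the filter trip, the hydraulic motor fatigue crack, the upstream compressor blockage

Direct effects: the upstream compressor blockage.
2 steps out: the feed coupling vibration, the coolant gearbox fatigue crack.
3 steps out: the hydraulic motor fatigue crack, the filter trip.
Not reachable from it: the feed actuator wear, the coolant turbine trip, the filter seizure, the outlet compressor failure.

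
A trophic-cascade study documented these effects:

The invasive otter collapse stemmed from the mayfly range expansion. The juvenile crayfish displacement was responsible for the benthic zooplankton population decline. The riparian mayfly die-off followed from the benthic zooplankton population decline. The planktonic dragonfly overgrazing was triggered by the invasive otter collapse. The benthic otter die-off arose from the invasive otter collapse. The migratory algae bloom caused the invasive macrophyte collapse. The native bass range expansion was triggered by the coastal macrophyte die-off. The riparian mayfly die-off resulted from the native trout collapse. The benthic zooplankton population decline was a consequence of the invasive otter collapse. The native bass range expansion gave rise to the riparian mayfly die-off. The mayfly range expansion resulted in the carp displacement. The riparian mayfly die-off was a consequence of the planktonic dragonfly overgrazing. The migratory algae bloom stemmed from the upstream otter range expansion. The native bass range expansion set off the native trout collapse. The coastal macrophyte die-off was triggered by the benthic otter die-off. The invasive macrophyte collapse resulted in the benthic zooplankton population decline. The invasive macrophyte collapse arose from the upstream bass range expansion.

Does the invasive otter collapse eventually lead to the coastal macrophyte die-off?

There is a causal chain: the invasive otter collapse → the benthic otter die-off → the coastal macrophyte die-off.

Yes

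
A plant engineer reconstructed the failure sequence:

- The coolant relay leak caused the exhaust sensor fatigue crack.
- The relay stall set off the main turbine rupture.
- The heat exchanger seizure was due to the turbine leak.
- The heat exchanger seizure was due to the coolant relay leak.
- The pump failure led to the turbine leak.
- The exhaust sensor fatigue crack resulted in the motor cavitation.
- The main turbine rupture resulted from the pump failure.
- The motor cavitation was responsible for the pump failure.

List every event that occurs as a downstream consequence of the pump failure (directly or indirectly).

the heat exchanger seizure, the main turbine rupture, the turbine leak

Direct effects: the main turbine rupture, the turbine leak.
2 steps out: the heat exchanger seizure.
Not reachable from it: the coolant relay leak, the exhaust sensor fatigue crack, the motor cavitation, the relay stall.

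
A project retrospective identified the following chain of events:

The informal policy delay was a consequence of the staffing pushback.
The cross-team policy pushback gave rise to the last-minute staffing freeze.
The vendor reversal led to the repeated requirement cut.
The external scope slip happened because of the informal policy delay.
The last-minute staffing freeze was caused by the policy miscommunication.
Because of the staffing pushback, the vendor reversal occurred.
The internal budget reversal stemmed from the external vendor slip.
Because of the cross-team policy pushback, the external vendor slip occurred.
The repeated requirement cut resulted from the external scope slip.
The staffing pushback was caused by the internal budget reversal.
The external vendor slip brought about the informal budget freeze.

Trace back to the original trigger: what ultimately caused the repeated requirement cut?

the cross-team policy pushback

Tracing upstream from the repeated requirement cut: the repeated requirement cut ← the vendor reversal ← the staffing pushback ← the internal budget reversal ← the external vendor slip ← the cross-team policy pushback.
The cross-team policy pushback has no stated cause, so it is the root.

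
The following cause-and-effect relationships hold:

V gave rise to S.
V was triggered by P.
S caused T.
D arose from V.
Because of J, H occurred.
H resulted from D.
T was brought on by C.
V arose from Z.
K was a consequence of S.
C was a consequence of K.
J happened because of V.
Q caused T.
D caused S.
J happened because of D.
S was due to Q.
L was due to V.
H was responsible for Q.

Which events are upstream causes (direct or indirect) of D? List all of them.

P, V, Z

Immediate cause of D: V.
Further upstream: P, Z.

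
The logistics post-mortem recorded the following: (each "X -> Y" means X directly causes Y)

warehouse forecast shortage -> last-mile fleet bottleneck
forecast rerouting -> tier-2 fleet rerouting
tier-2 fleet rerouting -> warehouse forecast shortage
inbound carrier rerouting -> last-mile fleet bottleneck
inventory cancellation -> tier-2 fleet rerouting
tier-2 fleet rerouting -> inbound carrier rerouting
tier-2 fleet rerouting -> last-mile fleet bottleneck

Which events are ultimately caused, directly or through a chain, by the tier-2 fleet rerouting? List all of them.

the inbound carrier rerouting, the last-mile fleet bottleneck, the warehouse forecast shortage

Direct effects: the warehouse forecast shortage, the inbound carrier rerouting, the last-mile fleet bottleneck.
Not reachable from it: the forecast rerouting, the inventory cancellation.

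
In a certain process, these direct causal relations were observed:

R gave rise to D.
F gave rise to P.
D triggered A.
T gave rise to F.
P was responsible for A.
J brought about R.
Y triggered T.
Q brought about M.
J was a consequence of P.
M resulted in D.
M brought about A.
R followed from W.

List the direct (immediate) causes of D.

Upstream contributors include Y, T, F, P, Q, J, W, but only M, R feed directly into D.

M, R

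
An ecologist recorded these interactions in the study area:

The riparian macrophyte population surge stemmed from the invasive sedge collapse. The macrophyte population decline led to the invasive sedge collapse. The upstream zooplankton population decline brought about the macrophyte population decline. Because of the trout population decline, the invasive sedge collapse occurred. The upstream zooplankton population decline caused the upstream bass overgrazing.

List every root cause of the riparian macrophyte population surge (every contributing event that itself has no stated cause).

Tracing upstream from the riparian macrophyte population surge: the riparian macrophyte population surge ← the invasive sedge collapse ← the macrophyte population decline ← the upstream zooplankton population decline.
A separate upstream branch: the riparian macrophyte population surge ← the invasive sedge collapse ← the trout population decline.
Each of those chain origins has no stated cause.

the trout population decline, the upstream zooplankton population decline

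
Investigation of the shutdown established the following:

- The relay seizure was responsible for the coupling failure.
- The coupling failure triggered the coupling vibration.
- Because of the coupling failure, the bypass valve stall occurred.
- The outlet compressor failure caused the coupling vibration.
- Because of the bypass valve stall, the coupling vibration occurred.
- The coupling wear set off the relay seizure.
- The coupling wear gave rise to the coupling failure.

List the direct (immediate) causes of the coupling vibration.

the bypass valve stall, the coupling failure, the outlet compressor failure

Upstream contributors include the coupling wear, the relay seizure, but only the bypass valve stall, the coupling failure, the outlet compressor failure feed directly into the coupling vibration.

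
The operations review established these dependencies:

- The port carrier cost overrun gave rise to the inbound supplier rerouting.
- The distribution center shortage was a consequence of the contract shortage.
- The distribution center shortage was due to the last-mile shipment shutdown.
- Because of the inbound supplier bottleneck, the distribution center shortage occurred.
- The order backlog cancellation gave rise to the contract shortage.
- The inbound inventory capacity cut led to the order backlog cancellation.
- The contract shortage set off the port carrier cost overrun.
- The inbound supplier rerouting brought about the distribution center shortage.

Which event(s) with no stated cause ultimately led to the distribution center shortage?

the inbound inventory capacity cut, the inbound supplier bottleneck, the last-mile shipment shutdown

Tracing upstream from the distribution center shortage: the distribution center shortage ← the contract shortage ← the order backlog cancellation ← the inbound inventory capacity cut.
A separate upstream branch: the distribution center shortage ← the inbound supplier bottleneck.
A separate upstream branch: the distribution center shortage ← the last-mile shipment shutdown.
Each of those chain origins has no stated cause.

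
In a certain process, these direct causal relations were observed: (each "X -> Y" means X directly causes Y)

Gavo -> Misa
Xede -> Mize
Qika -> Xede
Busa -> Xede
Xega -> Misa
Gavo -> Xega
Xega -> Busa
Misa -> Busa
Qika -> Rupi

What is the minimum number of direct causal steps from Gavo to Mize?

4

Shortest chain: Gavo → Xega → Busa → Xede → Mize.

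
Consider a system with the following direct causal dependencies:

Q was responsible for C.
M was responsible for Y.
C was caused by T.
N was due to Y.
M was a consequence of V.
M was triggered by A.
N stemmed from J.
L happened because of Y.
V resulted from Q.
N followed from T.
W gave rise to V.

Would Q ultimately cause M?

Yes

There is a causal chain: Q → V → M.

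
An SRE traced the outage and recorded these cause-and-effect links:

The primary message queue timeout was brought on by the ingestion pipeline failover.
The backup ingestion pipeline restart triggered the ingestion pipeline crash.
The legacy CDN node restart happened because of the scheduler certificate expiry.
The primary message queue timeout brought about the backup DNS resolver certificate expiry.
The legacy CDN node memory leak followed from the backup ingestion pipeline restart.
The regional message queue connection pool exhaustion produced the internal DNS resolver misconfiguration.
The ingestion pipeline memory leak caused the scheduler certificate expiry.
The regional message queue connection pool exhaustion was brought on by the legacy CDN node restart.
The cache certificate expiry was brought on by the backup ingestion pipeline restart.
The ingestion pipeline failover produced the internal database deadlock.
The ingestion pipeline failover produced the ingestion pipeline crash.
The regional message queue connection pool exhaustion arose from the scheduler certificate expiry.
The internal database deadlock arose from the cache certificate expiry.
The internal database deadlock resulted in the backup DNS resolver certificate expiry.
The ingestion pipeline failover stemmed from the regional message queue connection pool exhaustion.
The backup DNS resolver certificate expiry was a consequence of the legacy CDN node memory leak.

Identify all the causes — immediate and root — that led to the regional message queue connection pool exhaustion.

Immediate causes of the regional message queue connection pool exhaustion: the scheduler certificate expiry, the legacy CDN node restart.
Further upstream: the ingestion pipeline memory leak.

the ingestion pipeline memory leak, the legacy CDN node restart, the scheduler certificate expiry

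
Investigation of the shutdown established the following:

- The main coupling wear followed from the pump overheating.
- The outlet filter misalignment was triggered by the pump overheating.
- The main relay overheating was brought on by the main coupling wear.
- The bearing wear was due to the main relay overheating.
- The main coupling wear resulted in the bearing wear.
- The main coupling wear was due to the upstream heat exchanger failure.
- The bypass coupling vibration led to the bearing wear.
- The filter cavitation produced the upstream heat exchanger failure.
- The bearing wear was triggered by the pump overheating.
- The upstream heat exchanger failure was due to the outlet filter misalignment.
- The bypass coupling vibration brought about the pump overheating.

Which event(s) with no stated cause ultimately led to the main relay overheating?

the bypass coupling vibration, the filter cavitation

Tracing upstream from the main relay overheating: the main relay overheating ← the main coupling wear ← the pump overheating ← the bypass coupling vibration.
A separate upstream branch: the main relay overheating ← the main coupling wear ← the upstream heat exchanger failure ← the filter cavitation.
Each of those chain origins has no stated cause.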